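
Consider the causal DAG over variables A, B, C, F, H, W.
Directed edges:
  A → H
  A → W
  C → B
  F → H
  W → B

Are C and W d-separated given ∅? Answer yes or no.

Yes — C ⊥ W | ∅.

Bayes-Ball from C | ∅ reaches {B}.
W ∉ reach(C|∅) ⇒ C ⊥ W | ∅.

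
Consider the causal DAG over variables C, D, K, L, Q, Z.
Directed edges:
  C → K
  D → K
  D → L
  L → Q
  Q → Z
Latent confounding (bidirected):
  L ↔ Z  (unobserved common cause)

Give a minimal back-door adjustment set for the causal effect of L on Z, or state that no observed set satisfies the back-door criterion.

L→Z: no observed back-door set.

desc(L)\{L}={Q,Z}; candidates ⊆ {C,D,K}.
L↔Z: latent back-door arc(s) into L.
size 0: {}; under {} L still reaches {D,K,Z} ∋ Z.
size 1: {C}, {D}, {K}; under {C} L still reaches {D,K,Z} ∋ Z.
size 2: {C,D}, {C,K}, {D,K}; under {C,D} L still reaches {Z} ∋ Z.
L↔Z cannot be blocked by any observed set — no back-door set.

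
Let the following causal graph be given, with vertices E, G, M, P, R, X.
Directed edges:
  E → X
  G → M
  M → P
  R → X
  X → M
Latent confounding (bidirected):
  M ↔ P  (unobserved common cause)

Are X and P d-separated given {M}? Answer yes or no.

No — X and P are d-connected given {M}.

Bayes-Ball from X | {M} reaches {E,G,P,R}.
P ∈ reach(X|{M}) ⇒ X ⊥̸ P | {M}.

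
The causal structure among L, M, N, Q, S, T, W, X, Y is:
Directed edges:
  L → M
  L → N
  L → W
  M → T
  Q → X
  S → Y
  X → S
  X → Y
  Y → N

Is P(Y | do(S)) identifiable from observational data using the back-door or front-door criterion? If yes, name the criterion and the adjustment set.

P(Y|do(S)): backdoor, adjust for {X}.

desc(S)\{S}={N,Y}; candidates ⊆ {L,M,Q,T,W,X}.
size 0: {}; under {} S still reaches {N,Q,X,Y} ∋ Y.
{X}: S⊥Y given {X} in G with S→· removed — back-door holds.
P(Y|do(S)) = Σ_{X} P(Y|S,X)·P(X).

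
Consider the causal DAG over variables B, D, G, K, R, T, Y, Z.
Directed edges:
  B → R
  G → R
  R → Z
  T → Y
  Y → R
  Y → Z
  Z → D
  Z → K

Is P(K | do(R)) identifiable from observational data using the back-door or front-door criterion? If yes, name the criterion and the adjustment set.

P(K|do(R)): backdoor, adjust for {Y}.

desc(R)\{R}={D,K,Z}; candidates ⊆ {B,G,T,Y}.
size 0: {}; under {} R still reaches {B,D,G,K,T,Y,Z} ∋ K.
{Y}: R⊥K given {Y} in G with R→· removed — back-door holds.
P(K|do(R)) = Σ_{Y} P(K|R,Y)·P(Y).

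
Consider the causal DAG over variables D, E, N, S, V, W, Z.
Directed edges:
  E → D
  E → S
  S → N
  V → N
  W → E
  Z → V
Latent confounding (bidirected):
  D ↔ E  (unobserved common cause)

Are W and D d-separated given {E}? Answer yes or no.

No — W and D are d-connected given {E}.

Bayes-Ball from W | {E} reaches {D}.
D ∈ reach(W|{E}) ⇒ W ⊥̸ D | {E}.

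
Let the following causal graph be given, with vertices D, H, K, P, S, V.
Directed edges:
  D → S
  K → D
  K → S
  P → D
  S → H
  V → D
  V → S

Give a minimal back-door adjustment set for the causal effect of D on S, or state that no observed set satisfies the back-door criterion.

D→S: minimal back-door set {K, V}.

desc(D)\{D}={H,S}; candidates ⊆ {K,P,V}.
size 0: {}; under {} D still reaches {H,K,P,S,V} ∋ S.
size 1: {K}, {P}, {V}; under {K} D still reaches {H,P,S,V} ∋ S.
{K,V}: D⊥S given {K,V} in G with D→· removed — back-door holds.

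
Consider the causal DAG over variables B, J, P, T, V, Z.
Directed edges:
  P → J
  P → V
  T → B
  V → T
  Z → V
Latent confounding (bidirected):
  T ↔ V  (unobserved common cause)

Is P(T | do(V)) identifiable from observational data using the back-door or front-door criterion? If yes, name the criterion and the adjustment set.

desc(V)\{V}={B,T}; candidates ⊆ {J,P,Z}.
V↔T: latent back-door arc(s) into V.
size 0: {}; under {} V still reaches {B,J,P,T,Z} ∋ T.
size 1: {J}, {P}, {Z}; under {J} V still reaches {B,P,T,Z} ∋ T.
size 2: {J,P}, {J,Z}, {P,Z}; under {J,P} V still reaches {B,T,Z} ∋ T.
V↔T cannot be blocked by any observed set — no back-door set.
No mediator lies on a directed V→…→T path.
Neither criterion identifies P(T|do(V)) in this graph.

P(T|do(V)): not identifiable (no BD/FD set).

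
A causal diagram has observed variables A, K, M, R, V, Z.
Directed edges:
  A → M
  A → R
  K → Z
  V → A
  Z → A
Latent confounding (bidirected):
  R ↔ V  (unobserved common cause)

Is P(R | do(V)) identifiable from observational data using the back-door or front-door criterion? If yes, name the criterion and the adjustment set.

desc(V)\{V}={A,M,R}; candidates ⊆ {K,Z}.
V↔R: latent back-door arc(s) into V.
size 0: {}; under {} V still reaches {R} ∋ R.
size 1: {K}, {Z}; under {K} V still reaches {R} ∋ R.
size 2: {K,Z}; under {K,Z} V still reaches {R} ∋ R.
V↔R cannot be blocked by any observed set — no back-door set.
{A}: (i) intercepts every directed V→R path; (ii) no back-door V→{A}; (iii) {V} blocks every back-door {A}→R. Front-door holds.
P(R|do(V)) = Σ_{A} P(A|V) Σ_{V'} P(R|A,V')P(V').

P(R|do(V)): frontdoor, adjust for {A}.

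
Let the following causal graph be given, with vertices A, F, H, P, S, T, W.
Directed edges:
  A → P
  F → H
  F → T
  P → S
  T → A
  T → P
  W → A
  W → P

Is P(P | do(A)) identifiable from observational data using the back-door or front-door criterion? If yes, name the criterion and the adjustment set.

P(P|do(A)): backdoor, adjust for {T, W}.

desc(A)\{A}={P,S}; candidates ⊆ {F,H,T,W}.
size 0: {}; under {} A still reaches {F,H,P,S,T,W} ∋ P.
size 1: {F}, {H}, {T} …(+1); under {F} A still reaches {P,S,T,W} ∋ P.
{T,W}: A⊥P given {T,W} in G with A→· removed — back-door holds.
P(P|do(A)) = Σ_{T,W} P(P|A,T,W)·P(T,W).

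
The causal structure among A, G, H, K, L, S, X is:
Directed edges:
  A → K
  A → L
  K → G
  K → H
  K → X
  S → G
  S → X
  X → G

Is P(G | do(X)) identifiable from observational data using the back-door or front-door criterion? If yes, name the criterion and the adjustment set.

P(G|do(X)): backdoor, adjust for {K, S}.

desc(X)\{X}={G}; candidates ⊆ {A,H,K,L,S}.
size 0: {}; under {} X still reaches {A,G,H,K,L,S} ∋ G.
size 1: {A}, {H}, {K} …(+2); under {A} X still reaches {G,H,K,S} ∋ G.
{K,S}: X⊥G given {K,S} in G with X→· removed — back-door holds.
P(G|do(X)) = Σ_{K,S} P(G|X,K,S)·P(K,S).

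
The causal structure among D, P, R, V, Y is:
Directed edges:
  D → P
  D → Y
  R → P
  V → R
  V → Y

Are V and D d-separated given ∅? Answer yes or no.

Bayes-Ball from V | ∅ reaches {P,R,Y}.
D ∉ reach(V|∅) ⇒ V ⊥ D | ∅.

Yes — V ⊥ D | ∅.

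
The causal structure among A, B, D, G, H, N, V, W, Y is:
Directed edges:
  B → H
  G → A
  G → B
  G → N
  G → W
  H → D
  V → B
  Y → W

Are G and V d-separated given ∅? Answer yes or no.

Bayes-Ball from G | ∅ reaches {A,B,D,H,N,W}.
V ∉ reach(G|∅) ⇒ G ⊥ V | ∅.

Yes — G ⊥ V | ∅.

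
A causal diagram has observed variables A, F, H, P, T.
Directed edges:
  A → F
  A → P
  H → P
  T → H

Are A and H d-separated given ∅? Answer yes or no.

Bayes-Ball from A | ∅ reaches {F,P}.
H ∉ reach(A|∅) ⇒ A ⊥ H | ∅.

Yes — A ⊥ H | ∅.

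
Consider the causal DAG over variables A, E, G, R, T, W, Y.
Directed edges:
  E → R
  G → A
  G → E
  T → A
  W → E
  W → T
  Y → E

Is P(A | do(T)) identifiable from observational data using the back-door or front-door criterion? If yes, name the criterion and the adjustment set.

P(A|do(T)): backdoor, adjust for ∅.

desc(T)\{T}={A}; candidates ⊆ {E,G,R,W,Y}.
∅: T⊥A given ∅ in G with T→· removed — back-door holds.
P(A|do(T)) = P(A|T) — no adjustment needed.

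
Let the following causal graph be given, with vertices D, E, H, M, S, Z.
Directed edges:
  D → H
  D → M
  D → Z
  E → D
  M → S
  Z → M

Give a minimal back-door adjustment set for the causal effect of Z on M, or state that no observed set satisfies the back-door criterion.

desc(Z)\{Z}={M,S}; candidates ⊆ {D,E,H}.
size 0: {}; under {} Z still reaches {D,E,H,M,S} ∋ M.
{D}: Z⊥M given {D} in G with Z→· removed — back-door holds.

Z→M: minimal back-door set {D}.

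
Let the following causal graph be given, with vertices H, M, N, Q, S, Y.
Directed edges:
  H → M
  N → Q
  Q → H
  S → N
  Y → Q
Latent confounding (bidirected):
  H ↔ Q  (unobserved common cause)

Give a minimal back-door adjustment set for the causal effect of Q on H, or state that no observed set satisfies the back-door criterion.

Q→H: no observed back-door set.

desc(Q)\{Q}={H,M}; candidates ⊆ {N,S,Y}.
Q↔H: latent back-door arc(s) into Q.
size 0: {}; under {} Q still reaches {H,M,N,S,Y} ∋ H.
size 1: {N}, {S}, {Y}; under {N} Q still reaches {H,M,Y} ∋ H.
size 2: {N,S}, {N,Y}, {S,Y}; under {N,S} Q still reaches {H,M,Y} ∋ H.
Q↔H cannot be blocked by any observed set — no back-door set.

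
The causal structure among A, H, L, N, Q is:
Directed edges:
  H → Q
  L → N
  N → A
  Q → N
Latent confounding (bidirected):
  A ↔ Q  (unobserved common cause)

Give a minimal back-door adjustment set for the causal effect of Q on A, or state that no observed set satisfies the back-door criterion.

desc(Q)\{Q}={A,N}; candidates ⊆ {H,L}.
Q↔A: latent back-door arc(s) into Q.
size 0: {}; under {} Q still reaches {A,H} ∋ A.
size 1: {H}, {L}; under {H} Q still reaches {A} ∋ A.
size 2: {H,L}; under {H,L} Q still reaches {A} ∋ A.
Q↔A cannot be blocked by any observed set — no back-door set.

Q→A: no observed back-door set.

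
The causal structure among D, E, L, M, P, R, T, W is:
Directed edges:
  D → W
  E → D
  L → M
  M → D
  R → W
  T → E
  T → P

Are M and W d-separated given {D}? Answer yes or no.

Bayes-Ball from M | {D} reaches {E,L,P,T}.
W ∉ reach(M|{D}) ⇒ M ⊥ W | {D}.

Yes — M ⊥ W | {D}.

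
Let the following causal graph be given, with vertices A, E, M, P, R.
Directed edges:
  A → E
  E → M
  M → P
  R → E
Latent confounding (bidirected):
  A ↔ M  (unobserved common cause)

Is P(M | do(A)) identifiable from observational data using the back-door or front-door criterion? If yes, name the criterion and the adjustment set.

P(M|do(A)): frontdoor, adjust for {E}.

desc(A)\{A}={E,M,P}; candidates ⊆ {R}.
A↔M: latent back-door arc(s) into A.
size 0: {}; under {} A still reaches {M,P} ∋ M.
size 1: {R}; under {R} A still reaches {M,P} ∋ M.
A↔M cannot be blocked by any observed set — no back-door set.
{E}: (i) intercepts every directed A→M path; (ii) no back-door A→{E}; (iii) {A} blocks every back-door {E}→M. Front-door holds.
P(M|do(A)) = Σ_{E} P(E|A) Σ_{A'} P(M|E,A')P(A').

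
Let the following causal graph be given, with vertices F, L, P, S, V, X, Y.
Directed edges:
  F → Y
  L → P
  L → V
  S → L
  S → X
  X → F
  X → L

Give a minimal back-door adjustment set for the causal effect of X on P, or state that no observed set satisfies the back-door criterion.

desc(X)\{X}={F,L,P,V,Y}; candidates ⊆ {S}.
size 0: {}; under {} X still reaches {L,P,S,V} ∋ P.
{S}: X⊥P given {S} in G with X→· removed — back-door holds.

X→P: minimal back-door set {S}.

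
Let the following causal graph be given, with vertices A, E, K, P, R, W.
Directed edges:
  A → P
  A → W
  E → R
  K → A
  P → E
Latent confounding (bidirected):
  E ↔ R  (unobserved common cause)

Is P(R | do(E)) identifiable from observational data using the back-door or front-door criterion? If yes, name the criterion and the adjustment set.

desc(E)\{E}={R}; candidates ⊆ {A,K,P,W}.
E↔R: latent back-door arc(s) into E.
size 0: {}; under {} E still reaches {A,K,P,R,W} ∋ R.
size 1: {A}, {K}, {P} …(+1); under {A} E still reaches {P,R} ∋ R.
size 2: {A,K}, {A,P}, {A,W} …(+3); under {A,K} E still reaches {P,R} ∋ R.
E↔R cannot be blocked by any observed set — no back-door set.
No mediator lies on a directed E→…→R path.
Neither criterion identifies P(R|do(E)) in this graph.

P(R|do(E)): not identifiable (no BD/FD set).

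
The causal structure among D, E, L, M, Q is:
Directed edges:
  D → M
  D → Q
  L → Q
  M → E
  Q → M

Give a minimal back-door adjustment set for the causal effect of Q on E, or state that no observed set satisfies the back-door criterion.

Q→E: minimal back-door set {D}.

desc(Q)\{Q}={E,M}; candidates ⊆ {D,L}.
size 0: {}; under {} Q still reaches {D,E,L,M} ∋ E.
{D}: Q⊥E given {D} in G with Q→· removed — back-door holds.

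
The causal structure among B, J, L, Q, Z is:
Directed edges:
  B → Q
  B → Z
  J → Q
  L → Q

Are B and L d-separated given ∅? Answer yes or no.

Yes — B ⊥ L | ∅.

Bayes-Ball from B | ∅ reaches {Q,Z}.
L ∉ reach(B|∅) ⇒ B ⊥ L | ∅.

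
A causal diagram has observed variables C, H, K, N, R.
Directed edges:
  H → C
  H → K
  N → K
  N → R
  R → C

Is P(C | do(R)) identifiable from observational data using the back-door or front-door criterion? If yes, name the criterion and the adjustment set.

desc(R)\{R}={C}; candidates ⊆ {H,K,N}.
∅: R⊥C given ∅ in G with R→· removed — back-door holds.
P(C|do(R)) = P(C|R) — no adjustment needed.

P(C|do(R)): backdoor, adjust for ∅.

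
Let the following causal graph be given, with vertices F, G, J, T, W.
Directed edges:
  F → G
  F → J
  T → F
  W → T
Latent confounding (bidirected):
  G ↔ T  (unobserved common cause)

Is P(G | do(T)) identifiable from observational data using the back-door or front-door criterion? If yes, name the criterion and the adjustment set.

desc(T)\{T}={F,G,J}; candidates ⊆ {W}.
T↔G: latent back-door arc(s) into T.
size 0: {}; under {} T still reaches {G,W} ∋ G.
size 1: {W}; under {W} T still reaches {G} ∋ G.
T↔G cannot be blocked by any observed set — no back-door set.
{F}: (i) intercepts every directed T→G path; (ii) no back-door T→{F}; (iii) {T} blocks every back-door {F}→G. Front-door holds.
P(G|do(T)) = Σ_{F} P(F|T) Σ_{T'} P(G|F,T')P(T').

P(G|do(T)): frontdoor, adjust for {F}.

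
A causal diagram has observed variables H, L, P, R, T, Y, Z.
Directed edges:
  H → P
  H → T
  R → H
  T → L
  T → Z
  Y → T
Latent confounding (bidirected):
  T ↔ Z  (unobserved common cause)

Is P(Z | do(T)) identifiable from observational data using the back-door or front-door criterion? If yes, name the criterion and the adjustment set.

desc(T)\{T}={L,Z}; candidates ⊆ {H,P,R,Y}.
T↔Z: latent back-door arc(s) into T.
size 0: {}; under {} T still reaches {H,P,R,Y,Z} ∋ Z.
size 1: {H}, {P}, {R} …(+1); under {H} T still reaches {Y,Z} ∋ Z.
size 2: {H,P}, {H,R}, {H,Y} …(+3); under {H,P} T still reaches {Y,Z} ∋ Z.
T↔Z cannot be blocked by any observed set — no back-door set.
No mediator lies on a directed T→…→Z path.
Neither criterion identifies P(Z|do(T)) in this graph.

P(Z|do(T)): not identifiable (no BD/FD set).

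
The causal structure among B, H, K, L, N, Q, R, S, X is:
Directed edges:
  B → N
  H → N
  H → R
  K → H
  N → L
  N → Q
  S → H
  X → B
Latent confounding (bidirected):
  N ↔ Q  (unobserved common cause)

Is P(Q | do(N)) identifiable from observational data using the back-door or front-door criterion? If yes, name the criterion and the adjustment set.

desc(N)\{N}={L,Q}; candidates ⊆ {B,H,K,R,S,X}.
N↔Q: latent back-door arc(s) into N.
size 0: {}; under {} N still reaches {B,H,K,Q,R,S,X} ∋ Q.
size 1: {B}, {H}, {K} …(+3); under {B} N still reaches {H,K,Q,R,S} ∋ Q.
size 2: {B,H}, {B,K}, {B,R} …(+12); under {B,H} N still reaches {Q} ∋ Q.
N↔Q cannot be blocked by any observed set — no back-door set.
No mediator lies on a directed N→…→Q path.
Neither criterion identifies P(Q|do(N)) in this graph.

P(Q|do(N)): not identifiable (no BD/FD set).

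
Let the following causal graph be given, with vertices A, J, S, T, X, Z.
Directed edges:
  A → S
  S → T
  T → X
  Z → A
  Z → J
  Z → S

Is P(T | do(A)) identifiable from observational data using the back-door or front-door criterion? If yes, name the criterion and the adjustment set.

desc(A)\{A}={S,T,X}; candidates ⊆ {J,Z}.
size 0: {}; under {} A still reaches {J,S,T,X,Z} ∋ T.
{Z}: A⊥T given {Z} in G with A→· removed — back-door holds.
P(T|do(A)) = Σ_{Z} P(T|A,Z)·P(Z).

P(T|do(A)): backdoor, adjust for {Z}.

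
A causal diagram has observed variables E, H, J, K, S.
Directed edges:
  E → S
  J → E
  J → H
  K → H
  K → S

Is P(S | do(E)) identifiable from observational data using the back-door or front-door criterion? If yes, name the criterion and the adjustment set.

P(S|do(E)): backdoor, adjust for ∅.

desc(E)\{E}={S}; candidates ⊆ {H,J,K}.
∅: E⊥S given ∅ in G with E→· removed — back-door holds.
P(S|do(E)) = P(S|E) — no adjustment needed.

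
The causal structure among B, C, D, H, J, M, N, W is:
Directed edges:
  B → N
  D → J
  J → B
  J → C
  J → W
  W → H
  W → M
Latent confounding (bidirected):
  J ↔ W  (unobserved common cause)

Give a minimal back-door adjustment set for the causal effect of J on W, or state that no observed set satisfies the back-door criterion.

desc(J)\{J}={B,C,H,M,N,W}; candidates ⊆ {D}.
J↔W: latent back-door arc(s) into J.
size 0: {}; under {} J still reaches {D,H,M,W} ∋ W.
size 1: {D}; under {D} J still reaches {H,M,W} ∋ W.
J↔W cannot be blocked by any observed set — no back-door set.

J→W: no observed back-door set.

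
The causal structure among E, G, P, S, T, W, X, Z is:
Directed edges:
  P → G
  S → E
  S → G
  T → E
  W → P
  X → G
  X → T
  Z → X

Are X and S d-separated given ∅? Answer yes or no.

Bayes-Ball from X | ∅ reaches {E,G,T,Z}.
S ∉ reach(X|∅) ⇒ X ⊥ S | ∅.

Yes — X ⊥ S | ∅.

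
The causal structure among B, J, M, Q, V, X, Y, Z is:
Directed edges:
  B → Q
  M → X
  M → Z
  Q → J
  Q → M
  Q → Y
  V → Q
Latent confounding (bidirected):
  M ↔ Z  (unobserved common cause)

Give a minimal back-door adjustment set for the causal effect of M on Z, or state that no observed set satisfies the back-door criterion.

desc(M)\{M}={X,Z}; candidates ⊆ {B,J,Q,V,Y}.
M↔Z: latent back-door arc(s) into M.
size 0: {}; under {} M still reaches {B,J,Q,V,Y,Z} ∋ Z.
size 1: {B}, {J}, {Q} …(+2); under {B} M still reaches {J,Q,V,Y,Z} ∋ Z.
size 2: {B,J}, {B,Q}, {B,V} …(+7); under {B,J} M still reaches {Q,V,Y,Z} ∋ Z.
M↔Z cannot be blocked by any observed set — no back-door set.

M→Z: no observed back-door set.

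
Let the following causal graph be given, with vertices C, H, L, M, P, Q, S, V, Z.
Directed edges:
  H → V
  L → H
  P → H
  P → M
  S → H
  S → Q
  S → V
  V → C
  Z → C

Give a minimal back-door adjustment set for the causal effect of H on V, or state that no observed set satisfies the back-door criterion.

H→V: minimal back-door set {S}.

desc(H)\{H}={C,V}; candidates ⊆ {L,M,P,Q,S,Z}.
size 0: {}; under {} H still reaches {C,L,M,P,Q,S,V} ∋ V.
{S}: H⊥V given {S} in G with H→· removed — back-door holds.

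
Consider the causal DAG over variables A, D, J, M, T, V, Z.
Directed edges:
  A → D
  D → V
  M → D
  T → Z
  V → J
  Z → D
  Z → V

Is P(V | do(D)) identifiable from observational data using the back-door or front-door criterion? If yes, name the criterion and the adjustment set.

desc(D)\{D}={J,V}; candidates ⊆ {A,M,T,Z}.
size 0: {}; under {} D still reaches {A,J,M,T,V,Z} ∋ V.
{Z}: D⊥V given {Z} in G with D→· removed — back-door holds.
P(V|do(D)) = Σ_{Z} P(V|D,Z)·P(Z).

P(V|do(D)): backdoor, adjust for {Z}.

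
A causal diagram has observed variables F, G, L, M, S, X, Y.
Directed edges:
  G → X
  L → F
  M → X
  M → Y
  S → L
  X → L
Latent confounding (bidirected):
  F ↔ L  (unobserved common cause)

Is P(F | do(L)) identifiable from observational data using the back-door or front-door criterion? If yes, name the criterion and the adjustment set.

desc(L)\{L}={F}; candidates ⊆ {G,M,S,X,Y}.
L↔F: latent back-door arc(s) into L.
size 0: {}; under {} L still reaches {F,G,M,S,X,Y} ∋ F.
size 1: {G}, {M}, {S} …(+2); under {G} L still reaches {F,M,S,X,Y} ∋ F.
size 2: {G,M}, {G,S}, {G,X} …(+7); under {G,M} L still reaches {F,S,X} ∋ F.
L↔F cannot be blocked by any observed set — no back-door set.
No mediator lies on a directed L→…→F path.
Neither criterion identifies P(F|do(L)) in this graph.

P(F|do(L)): not identifiable (no BD/FD set).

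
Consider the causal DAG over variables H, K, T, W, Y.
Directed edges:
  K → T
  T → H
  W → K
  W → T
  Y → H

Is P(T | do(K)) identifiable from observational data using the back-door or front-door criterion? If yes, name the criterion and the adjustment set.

P(T|do(K)): backdoor, adjust for {W}.

desc(K)\{K}={H,T}; candidates ⊆ {W,Y}.
size 0: {}; under {} K still reaches {H,T,W} ∋ T.
{W}: K⊥T given {W} in G with K→· removed — back-door holds.
P(T|do(K)) = Σ_{W} P(T|K,W)·P(W).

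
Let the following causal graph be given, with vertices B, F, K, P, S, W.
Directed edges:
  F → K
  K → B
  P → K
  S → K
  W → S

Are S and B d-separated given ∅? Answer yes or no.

No — S and B are d-connected given ∅.

Bayes-Ball from S | ∅ reaches {B,K,W}.
B ∈ reach(S|∅) ⇒ S ⊥̸ B | ∅.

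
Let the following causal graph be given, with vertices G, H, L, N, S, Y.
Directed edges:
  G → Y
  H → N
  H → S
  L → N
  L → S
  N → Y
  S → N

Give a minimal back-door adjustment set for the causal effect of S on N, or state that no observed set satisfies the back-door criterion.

S→N: minimal back-door set {H, L}.

desc(S)\{S}={N,Y}; candidates ⊆ {G,H,L}.
size 0: {}; under {} S still reaches {H,L,N,Y} ∋ N.
size 1: {G}, {H}, {L}; under {G} S still reaches {H,L,N,Y} ∋ N.
{H,L}: S⊥N given {H,L} in G with S→· removed — back-door holds.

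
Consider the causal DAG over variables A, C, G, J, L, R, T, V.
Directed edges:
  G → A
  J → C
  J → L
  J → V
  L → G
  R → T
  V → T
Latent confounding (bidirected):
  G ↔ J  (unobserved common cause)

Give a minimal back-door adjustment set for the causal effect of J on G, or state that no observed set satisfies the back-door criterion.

desc(J)\{J}={A,C,G,L,T,V}; candidates ⊆ {R}.
J↔G: latent back-door arc(s) into J.
size 0: {}; under {} J still reaches {A,G} ∋ G.
size 1: {R}; under {R} J still reaches {A,G} ∋ G.
J↔G cannot be blocked by any observed set — no back-door set.

J→G: no observed back-door set.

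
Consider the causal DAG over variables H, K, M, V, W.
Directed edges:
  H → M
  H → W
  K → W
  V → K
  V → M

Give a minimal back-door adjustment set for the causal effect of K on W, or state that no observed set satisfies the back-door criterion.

K→W: minimal back-door set ∅.

desc(K)\{K}={W}; candidates ⊆ {H,M,V}.
∅: K⊥W given ∅ in G with K→· removed — back-door holds.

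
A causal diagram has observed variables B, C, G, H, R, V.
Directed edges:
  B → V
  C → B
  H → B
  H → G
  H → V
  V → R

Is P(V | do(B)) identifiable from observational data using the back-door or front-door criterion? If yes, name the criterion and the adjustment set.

P(V|do(B)): backdoor, adjust for {H}.

desc(B)\{B}={R,V}; candidates ⊆ {C,G,H}.
size 0: {}; under {} B still reaches {C,G,H,R,V} ∋ V.
{H}: B⊥V given {H} in G with B→· removed — back-door holds.
P(V|do(B)) = Σ_{H} P(V|B,H)·P(H).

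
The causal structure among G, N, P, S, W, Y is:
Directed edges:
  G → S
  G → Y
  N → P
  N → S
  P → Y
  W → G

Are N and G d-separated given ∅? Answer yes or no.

Yes — N ⊥ G | ∅.

Bayes-Ball from N | ∅ reaches {P,S,Y}.
G ∉ reach(N|∅) ⇒ N ⊥ G | ∅.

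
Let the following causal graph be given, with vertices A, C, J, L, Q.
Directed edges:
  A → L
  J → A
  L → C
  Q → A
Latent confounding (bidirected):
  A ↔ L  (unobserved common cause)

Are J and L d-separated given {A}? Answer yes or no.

Bayes-Ball from J | {A} reaches {C,L,Q}.
L ∈ reach(J|{A}) ⇒ J ⊥̸ L | {A}.

No — J and L are d-connected given {A}.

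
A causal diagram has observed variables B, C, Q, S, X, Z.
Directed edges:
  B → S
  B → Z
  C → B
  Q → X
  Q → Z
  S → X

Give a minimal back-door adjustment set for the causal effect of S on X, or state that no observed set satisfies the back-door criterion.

desc(S)\{S}={X}; candidates ⊆ {B,C,Q,Z}.
∅: S⊥X given ∅ in G with S→· removed — back-door holds.

S→X: minimal back-door set ∅.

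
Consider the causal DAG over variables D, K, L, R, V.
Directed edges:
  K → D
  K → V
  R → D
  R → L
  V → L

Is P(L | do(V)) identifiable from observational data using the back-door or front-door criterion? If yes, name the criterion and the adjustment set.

P(L|do(V)): backdoor, adjust for ∅.

desc(V)\{V}={L}; candidates ⊆ {D,K,R}.
∅: V⊥L given ∅ in G with V→· removed — back-door holds.
P(L|do(V)) = P(L|V) — no adjustment needed.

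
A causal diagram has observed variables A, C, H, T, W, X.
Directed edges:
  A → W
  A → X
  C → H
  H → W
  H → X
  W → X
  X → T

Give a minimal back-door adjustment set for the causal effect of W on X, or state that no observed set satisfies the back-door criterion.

desc(W)\{W}={T,X}; candidates ⊆ {A,C,H}.
size 0: {}; under {} W still reaches {A,C,H,T,X} ∋ X.
size 1: {A}, {C}, {H}; under {A} W still reaches {C,H,T,X} ∋ X.
{A,H}: W⊥X given {A,H} in G with W→· removed — back-door holds.

W→X: minimal back-door set {A, H}.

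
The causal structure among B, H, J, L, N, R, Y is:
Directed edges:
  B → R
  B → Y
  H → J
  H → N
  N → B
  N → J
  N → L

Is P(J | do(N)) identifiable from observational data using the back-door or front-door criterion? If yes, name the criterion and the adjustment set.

P(J|do(N)): backdoor, adjust for {H}.

desc(N)\{N}={B,J,L,R,Y}; candidates ⊆ {H}.
size 0: {}; under {} N still reaches {H,J} ∋ J.
{H}: N⊥J given {H} in G with N→· removed — back-door holds.
P(J|do(N)) = Σ_{H} P(J|N,H)·P(H).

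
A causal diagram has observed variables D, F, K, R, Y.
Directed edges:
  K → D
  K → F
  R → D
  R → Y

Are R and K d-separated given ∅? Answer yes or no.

Bayes-Ball from R | ∅ reaches {D,Y}.
K ∉ reach(R|∅) ⇒ R ⊥ K | ∅.

Yes — R ⊥ K | ∅.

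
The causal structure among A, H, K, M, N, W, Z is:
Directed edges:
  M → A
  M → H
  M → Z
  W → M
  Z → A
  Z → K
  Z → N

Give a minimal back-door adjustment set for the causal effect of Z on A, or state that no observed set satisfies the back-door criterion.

desc(Z)\{Z}={A,K,N}; candidates ⊆ {H,M,W}.
size 0: {}; under {} Z still reaches {A,H,M,W} ∋ A.
{M}: Z⊥A given {M} in G with Z→· removed — back-door holds.

Z→A: minimal back-door set {M}.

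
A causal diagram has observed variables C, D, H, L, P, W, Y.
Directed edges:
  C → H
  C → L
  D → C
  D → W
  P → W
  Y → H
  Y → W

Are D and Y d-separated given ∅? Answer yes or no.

Bayes-Ball from D | ∅ reaches {C,H,L,W}.
Y ∉ reach(D|∅) ⇒ D ⊥ Y | ∅.

Yes — D ⊥ Y | ∅.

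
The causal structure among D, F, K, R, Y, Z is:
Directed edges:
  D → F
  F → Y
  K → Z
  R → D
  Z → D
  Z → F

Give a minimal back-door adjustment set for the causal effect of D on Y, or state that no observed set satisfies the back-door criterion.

desc(D)\{D}={F,Y}; candidates ⊆ {K,R,Z}.
size 0: {}; under {} D still reaches {F,K,R,Y,Z} ∋ Y.
{Z}: D⊥Y given {Z} in G with D→· removed — back-door holds.

D→Y: minimal back-door set {Z}.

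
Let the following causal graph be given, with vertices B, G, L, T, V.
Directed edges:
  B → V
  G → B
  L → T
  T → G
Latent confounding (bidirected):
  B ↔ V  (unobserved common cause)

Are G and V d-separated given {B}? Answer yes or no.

Bayes-Ball from G | {B} reaches {L,T,V}.
V ∈ reach(G|{B}) ⇒ G ⊥̸ V | {B}.

No — G and V are d-connected given {B}.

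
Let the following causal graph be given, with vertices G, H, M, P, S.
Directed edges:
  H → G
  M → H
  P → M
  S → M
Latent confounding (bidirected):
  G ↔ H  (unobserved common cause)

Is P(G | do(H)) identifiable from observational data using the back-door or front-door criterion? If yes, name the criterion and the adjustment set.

P(G|do(H)): not identifiable (no BD/FD set).

desc(H)\{H}={G}; candidates ⊆ {M,P,S}.
H↔G: latent back-door arc(s) into H.
size 0: {}; under {} H still reaches {G,M,P,S} ∋ G.
size 1: {M}, {P}, {S}; under {M} H still reaches {G} ∋ G.
size 2: {M,P}, {M,S}, {P,S}; under {M,P} H still reaches {G} ∋ G.
H↔G cannot be blocked by any observed set — no back-door set.
No mediator lies on a directed H→…→G path.
Neither criterion identifies P(G|do(H)) in this graph.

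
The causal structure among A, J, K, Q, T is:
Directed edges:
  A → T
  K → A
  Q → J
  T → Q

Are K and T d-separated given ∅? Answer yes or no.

No — K and T are d-connected given ∅.

Bayes-Ball from K | ∅ reaches {A,J,Q,T}.
T ∈ reach(K|∅) ⇒ K ⊥̸ T | ∅.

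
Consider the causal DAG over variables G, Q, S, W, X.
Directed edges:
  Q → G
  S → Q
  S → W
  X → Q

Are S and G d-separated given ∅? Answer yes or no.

Bayes-Ball from S | ∅ reaches {G,Q,W}.
G ∈ reach(S|∅) ⇒ S ⊥̸ G | ∅.

No — S and G are d-connected given ∅.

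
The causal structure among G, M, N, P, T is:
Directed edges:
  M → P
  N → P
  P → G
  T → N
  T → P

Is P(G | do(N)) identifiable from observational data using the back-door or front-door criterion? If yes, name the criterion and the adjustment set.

P(G|do(N)): backdoor, adjust for {T}.

desc(N)\{N}={G,P}; candidates ⊆ {M,T}.
size 0: {}; under {} N still reaches {G,P,T} ∋ G.
{T}: N⊥G given {T} in G with N→· removed — back-door holds.
P(G|do(N)) = Σ_{T} P(G|N,T)·P(T).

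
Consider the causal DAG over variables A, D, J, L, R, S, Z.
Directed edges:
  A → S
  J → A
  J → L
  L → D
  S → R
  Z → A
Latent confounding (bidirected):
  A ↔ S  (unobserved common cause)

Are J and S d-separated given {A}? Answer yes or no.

Bayes-Ball from J | {A} reaches {D,L,R,S,Z}.
S ∈ reach(J|{A}) ⇒ J ⊥̸ S | {A}.

No — J and S are d-connected given {A}.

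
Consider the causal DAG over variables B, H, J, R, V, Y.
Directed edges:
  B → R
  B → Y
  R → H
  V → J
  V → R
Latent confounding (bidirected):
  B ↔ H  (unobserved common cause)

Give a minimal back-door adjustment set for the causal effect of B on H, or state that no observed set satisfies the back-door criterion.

B→H: no observed back-door set.

desc(B)\{B}={H,R,Y}; candidates ⊆ {J,V}.
B↔H: latent back-door arc(s) into B.
size 0: {}; under {} B still reaches {H} ∋ H.
size 1: {J}, {V}; under {J} B still reaches {H} ∋ H.
size 2: {J,V}; under {J,V} B still reaches {H} ∋ H.
B↔H cannot be blocked by any observed set — no back-door set.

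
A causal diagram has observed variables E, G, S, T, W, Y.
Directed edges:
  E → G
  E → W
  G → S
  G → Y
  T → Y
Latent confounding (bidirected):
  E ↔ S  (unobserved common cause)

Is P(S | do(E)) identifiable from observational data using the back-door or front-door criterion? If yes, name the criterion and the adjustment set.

desc(E)\{E}={G,S,W,Y}; candidates ⊆ {T}.
E↔S: latent back-door arc(s) into E.
size 0: {}; under {} E still reaches {S} ∋ S.
size 1: {T}; under {T} E still reaches {S} ∋ S.
E↔S cannot be blocked by any observed set — no back-door set.
{G}: (i) intercepts every directed E→S path; (ii) no back-door E→{G}; (iii) {E} blocks every back-door {G}→S. Front-door holds.
P(S|do(E)) = Σ_{G} P(G|E) Σ_{E'} P(S|G,E')P(E').

P(S|do(E)): frontdoor, adjust for {G}.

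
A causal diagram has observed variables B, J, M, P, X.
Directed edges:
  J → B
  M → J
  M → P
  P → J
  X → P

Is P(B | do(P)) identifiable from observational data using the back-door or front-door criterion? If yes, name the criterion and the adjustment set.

desc(P)\{P}={B,J}; candidates ⊆ {M,X}.
size 0: {}; under {} P still reaches {B,J,M,X} ∋ B.
{M}: P⊥B given {M} in G with P→· removed — back-door holds.
P(B|do(P)) = Σ_{M} P(B|P,M)·P(M).

P(B|do(P)): backdoor, adjust for {M}.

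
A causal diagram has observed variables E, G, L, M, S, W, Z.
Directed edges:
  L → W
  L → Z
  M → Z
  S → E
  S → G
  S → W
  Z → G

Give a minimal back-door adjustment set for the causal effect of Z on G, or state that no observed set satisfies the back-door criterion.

Z→G: minimal back-door set ∅.

desc(Z)\{Z}={G}; candidates ⊆ {E,L,M,S,W}.
∅: Z⊥G given ∅ in G with Z→· removed — back-door holds.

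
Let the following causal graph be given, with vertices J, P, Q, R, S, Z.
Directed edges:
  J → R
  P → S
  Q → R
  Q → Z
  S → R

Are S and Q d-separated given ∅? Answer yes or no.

Yes — S ⊥ Q | ∅.

Bayes-Ball from S | ∅ reaches {P,R}.
Q ∉ reach(S|∅) ⇒ S ⊥ Q | ∅.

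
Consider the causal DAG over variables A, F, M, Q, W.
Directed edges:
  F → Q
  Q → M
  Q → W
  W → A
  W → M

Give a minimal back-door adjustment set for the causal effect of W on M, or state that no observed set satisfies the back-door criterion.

desc(W)\{W}={A,M}; candidates ⊆ {F,Q}.
size 0: {}; under {} W still reaches {F,M,Q} ∋ M.
{Q}: W⊥M given {Q} in G with W→· removed — back-door holds.

W→M: minimal back-door set {Q}.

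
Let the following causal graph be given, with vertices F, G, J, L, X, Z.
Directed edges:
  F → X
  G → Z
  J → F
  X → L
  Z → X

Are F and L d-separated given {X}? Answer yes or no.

Bayes-Ball from F | {X} reaches {G,J,Z}.
L ∉ reach(F|{X}) ⇒ F ⊥ L | {X}.

Yes — F ⊥ L | {X}.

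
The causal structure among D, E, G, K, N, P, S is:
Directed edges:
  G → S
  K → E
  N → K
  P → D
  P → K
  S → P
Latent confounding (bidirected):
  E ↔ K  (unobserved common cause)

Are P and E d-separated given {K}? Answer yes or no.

Bayes-Ball from P | {K} reaches {D,E,G,N,S}.
E ∈ reach(P|{K}) ⇒ P ⊥̸ E | {K}.

No — P and E are d-connected given {K}.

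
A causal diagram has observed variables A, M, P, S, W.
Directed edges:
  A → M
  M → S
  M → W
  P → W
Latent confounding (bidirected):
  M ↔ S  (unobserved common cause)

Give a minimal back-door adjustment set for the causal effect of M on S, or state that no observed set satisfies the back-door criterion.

desc(M)\{M}={S,W}; candidates ⊆ {A,P}.
M↔S: latent back-door arc(s) into M.
size 0: {}; under {} M still reaches {A,S} ∋ S.
size 1: {A}, {P}; under {A} M still reaches {S} ∋ S.
size 2: {A,P}; under {A,P} M still reaches {S} ∋ S.
M↔S cannot be blocked by any observed set — no back-door set.

M→S: no observed back-door set.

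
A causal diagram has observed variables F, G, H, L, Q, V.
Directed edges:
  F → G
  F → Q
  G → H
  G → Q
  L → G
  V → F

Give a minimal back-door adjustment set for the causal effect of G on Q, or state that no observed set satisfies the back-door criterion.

desc(G)\{G}={H,Q}; candidates ⊆ {F,L,V}.
size 0: {}; under {} G still reaches {F,L,Q,V} ∋ Q.
{F}: G⊥Q given {F} in G with G→· removed — back-door holds.

G→Q: minimal back-door set {F}.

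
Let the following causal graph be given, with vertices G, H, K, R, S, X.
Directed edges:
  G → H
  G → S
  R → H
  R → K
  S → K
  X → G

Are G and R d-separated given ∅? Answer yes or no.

Yes — G ⊥ R | ∅.

Bayes-Ball from G | ∅ reaches {H,K,S,X}.
R ∉ reach(G|∅) ⇒ G ⊥ R | ∅.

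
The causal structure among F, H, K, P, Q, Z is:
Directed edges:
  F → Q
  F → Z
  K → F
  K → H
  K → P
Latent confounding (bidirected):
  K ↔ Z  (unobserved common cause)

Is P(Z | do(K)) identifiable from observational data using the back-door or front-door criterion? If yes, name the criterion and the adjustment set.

P(Z|do(K)): frontdoor, adjust for {F}.

desc(K)\{K}={F,H,P,Q,Z}; candidates ⊆ {—}.
K↔Z: latent back-door arc(s) into K.
size 0: {}; under {} K still reaches {Z} ∋ Z.
K↔Z cannot be blocked by any observed set — no back-door set.
{F}: (i) intercepts every directed K→Z path; (ii) no back-door K→{F}; (iii) {K} blocks every back-door {F}→Z. Front-door holds.
P(Z|do(K)) = Σ_{F} P(F|K) Σ_{K'} P(Z|F,K')P(K').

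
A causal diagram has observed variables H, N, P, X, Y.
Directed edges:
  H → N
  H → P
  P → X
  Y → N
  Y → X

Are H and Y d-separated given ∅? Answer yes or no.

Yes — H ⊥ Y | ∅.

Bayes-Ball from H | ∅ reaches {N,P,X}.
Y ∉ reach(H|∅) ⇒ H ⊥ Y | ∅.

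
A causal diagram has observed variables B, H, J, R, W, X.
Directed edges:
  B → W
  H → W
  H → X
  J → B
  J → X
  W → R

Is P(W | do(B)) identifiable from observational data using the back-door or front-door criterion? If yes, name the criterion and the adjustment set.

desc(B)\{B}={R,W}; candidates ⊆ {H,J,X}.
∅: B⊥W given ∅ in G with B→· removed — back-door holds.
P(W|do(B)) = P(W|B) — no adjustment needed.

P(W|do(B)): backdoor, adjust for ∅.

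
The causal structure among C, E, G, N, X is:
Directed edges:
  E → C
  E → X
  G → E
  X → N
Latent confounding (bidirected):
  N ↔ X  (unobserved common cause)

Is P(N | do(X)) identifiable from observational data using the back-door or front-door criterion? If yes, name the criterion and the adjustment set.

desc(X)\{X}={N}; candidates ⊆ {C,E,G}.
X↔N: latent back-door arc(s) into X.
size 0: {}; under {} X still reaches {C,E,G,N} ∋ N.
size 1: {C}, {E}, {G}; under {C} X still reaches {E,G,N} ∋ N.
size 2: {C,E}, {C,G}, {E,G}; under {C,E} X still reaches {N} ∋ N.
X↔N cannot be blocked by any observed set — no back-door set.
No mediator lies on a directed X→…→N path.
Neither criterion identifies P(N|do(X)) in this graph.

P(N|do(X)): not identifiable (no BD/FD set).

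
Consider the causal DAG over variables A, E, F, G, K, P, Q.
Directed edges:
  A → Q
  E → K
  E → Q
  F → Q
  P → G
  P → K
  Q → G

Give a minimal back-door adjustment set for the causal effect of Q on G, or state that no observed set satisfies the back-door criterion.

Q→G: minimal back-door set ∅.

desc(Q)\{Q}={G}; candidates ⊆ {A,E,F,K,P}.
∅: Q⊥G given ∅ in G with Q→· removed — back-door holds.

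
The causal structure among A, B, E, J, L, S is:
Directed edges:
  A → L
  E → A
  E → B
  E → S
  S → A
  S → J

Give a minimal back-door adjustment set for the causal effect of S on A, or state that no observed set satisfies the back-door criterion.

desc(S)\{S}={A,J,L}; candidates ⊆ {B,E}.
size 0: {}; under {} S still reaches {A,B,E,L} ∋ A.
{E}: S⊥A given {E} in G with S→· removed — back-door holds.

S→A: minimal back-door set {E}.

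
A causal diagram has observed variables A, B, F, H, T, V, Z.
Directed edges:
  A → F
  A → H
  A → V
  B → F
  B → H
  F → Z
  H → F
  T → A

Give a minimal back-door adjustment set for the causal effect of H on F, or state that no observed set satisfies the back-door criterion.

H→F: minimal back-door set {A, B}.

desc(H)\{H}={F,Z}; candidates ⊆ {A,B,T,V}.
size 0: {}; under {} H still reaches {A,B,F,T,V,Z} ∋ F.
size 1: {A}, {B}, {T} …(+1); under {A} H still reaches {B,F,Z} ∋ F.
{A,B}: H⊥F given {A,B} in G with H→· removed — back-door holds.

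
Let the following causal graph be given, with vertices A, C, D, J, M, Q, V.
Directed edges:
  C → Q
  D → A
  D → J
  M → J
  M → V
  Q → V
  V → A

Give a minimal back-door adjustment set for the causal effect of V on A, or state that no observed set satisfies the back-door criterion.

desc(V)\{V}={A}; candidates ⊆ {C,D,J,M,Q}.
∅: V⊥A given ∅ in G with V→· removed — back-door holds.

V→A: minimal back-door set ∅.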